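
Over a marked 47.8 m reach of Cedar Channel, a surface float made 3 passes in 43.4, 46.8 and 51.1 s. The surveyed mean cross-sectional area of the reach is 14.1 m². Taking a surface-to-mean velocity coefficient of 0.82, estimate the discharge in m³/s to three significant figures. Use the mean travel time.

t̄ = (43.4 + 46.8 + 51.1) / 3 = 47.1 s
v_surface = L / t̄ = 47.8 / 47.1 = 1.015 m/s
v_mean = 0.82 × 1.015 = 0.8322 m/s
Q = A × v_mean = 14.1 × 0.8322 = 11.73 m³/s

11.7 m³/s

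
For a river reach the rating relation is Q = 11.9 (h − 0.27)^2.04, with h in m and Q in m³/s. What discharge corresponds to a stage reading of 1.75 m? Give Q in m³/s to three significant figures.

Q = 11.9 × (1.75 − 0.27)^2.04 = 11.9 × 1.48^2.04 = 26.48 m³/s

26.5 m³/s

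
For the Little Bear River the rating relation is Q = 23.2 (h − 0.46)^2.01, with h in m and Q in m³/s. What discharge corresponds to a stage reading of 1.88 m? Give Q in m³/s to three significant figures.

46.9 m³/s

Q = 23.2 × (1.88 − 0.46)^2.01 = 23.2 × 1.42^2.01 = 46.94 m³/s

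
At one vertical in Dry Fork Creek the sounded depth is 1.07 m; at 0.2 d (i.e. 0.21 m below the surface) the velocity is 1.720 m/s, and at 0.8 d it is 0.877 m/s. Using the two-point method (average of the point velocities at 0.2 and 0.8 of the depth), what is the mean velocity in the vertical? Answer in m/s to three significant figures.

1.30 m/s

v̄ = (1.720 + 0.877) / 2 = 1.299 m/s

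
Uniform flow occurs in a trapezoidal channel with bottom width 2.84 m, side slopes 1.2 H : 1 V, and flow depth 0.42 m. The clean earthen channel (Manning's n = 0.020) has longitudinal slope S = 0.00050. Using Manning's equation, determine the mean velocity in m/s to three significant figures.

A = (b + z·y)·y = (2.84 + 1.2×0.42)×0.42 = 1.404 m²
P = b + 2y√(1+z²) = 2.84 + 2×0.42×√(1+1.2²) = 4.152 m
R = A/P = 1.404/4.152 = 0.3383 m
Q = (1/n)·A·R^(2/3)·S^(1/2) = (1/0.020) × 1.404 × 0.3383^(2/3) × 0.00050^(1/2) = 0.7623 m³/s
V = Q/A = 0.7623/1.404 = 0.5428 m/s

0.543 m/s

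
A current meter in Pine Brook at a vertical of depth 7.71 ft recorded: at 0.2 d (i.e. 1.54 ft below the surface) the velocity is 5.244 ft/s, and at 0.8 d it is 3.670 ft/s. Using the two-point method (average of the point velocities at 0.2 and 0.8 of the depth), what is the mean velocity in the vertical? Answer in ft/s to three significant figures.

4.46 ft/s

v̄ = (5.244 + 3.670) / 2 = 4.457 ft/s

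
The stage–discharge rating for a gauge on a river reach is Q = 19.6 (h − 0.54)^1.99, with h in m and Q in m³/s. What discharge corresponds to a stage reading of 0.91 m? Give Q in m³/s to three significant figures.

2.71 m³/s

Q = 19.6 × (0.91 − 0.54)^1.99 = 19.6 × 0.37^1.99 = 2.710 m³/s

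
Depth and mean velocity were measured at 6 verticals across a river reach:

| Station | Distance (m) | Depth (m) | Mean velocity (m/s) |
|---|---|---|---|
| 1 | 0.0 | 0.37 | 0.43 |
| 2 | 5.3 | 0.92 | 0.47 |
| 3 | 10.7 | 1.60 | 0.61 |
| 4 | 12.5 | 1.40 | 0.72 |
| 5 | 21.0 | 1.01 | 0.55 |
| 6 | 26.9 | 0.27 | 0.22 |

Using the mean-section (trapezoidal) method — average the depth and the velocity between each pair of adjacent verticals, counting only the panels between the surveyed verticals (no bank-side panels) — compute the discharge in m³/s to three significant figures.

15.0 m³/s

Panel 1-2: Δb = 5.3 m, d̄ = (0.37+0.92)/2 = 0.645, v̄ = (0.43+0.47)/2 = 0.45 → q = 5.3×0.645×0.45 = 1.538 m³/s
Panel 2-3: Δb = 5.4 m, d̄ = (0.92+1.60)/2 = 1.26, v̄ = (0.47+0.61)/2 = 0.54 → q = 5.4×1.26×0.54 = 3.674 m³/s
Panel 3-4: Δb = 1.8 m, d̄ = (1.60+1.40)/2 = 1.5, v̄ = (0.61+0.72)/2 = 0.665 → q = 1.8×1.5×0.665 = 1.796 m³/s
Panel 4-5: Δb = 8.5 m, d̄ = (1.40+1.01)/2 = 1.205, v̄ = (0.72+0.55)/2 = 0.635 → q = 8.5×1.205×0.635 = 6.504 m³/s
Panel 5-6: Δb = 5.9 m, d̄ = (1.01+0.27)/2 = 0.64, v̄ = (0.55+0.22)/2 = 0.385 → q = 5.9×0.64×0.385 = 1.454 m³/s
Q = Σ q = 14.97 m³/s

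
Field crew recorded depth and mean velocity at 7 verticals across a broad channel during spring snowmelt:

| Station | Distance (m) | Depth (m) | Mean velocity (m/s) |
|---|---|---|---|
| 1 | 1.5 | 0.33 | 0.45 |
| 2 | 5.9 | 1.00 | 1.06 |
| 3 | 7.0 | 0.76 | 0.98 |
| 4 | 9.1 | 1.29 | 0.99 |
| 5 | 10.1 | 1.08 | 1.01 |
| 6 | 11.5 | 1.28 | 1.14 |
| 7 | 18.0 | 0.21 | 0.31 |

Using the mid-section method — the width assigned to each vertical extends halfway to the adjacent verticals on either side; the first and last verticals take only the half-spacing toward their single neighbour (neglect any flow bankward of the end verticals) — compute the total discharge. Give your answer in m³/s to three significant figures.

w_1 = (5.9 − 1.5)/2 = 2.2 m; q_1 = 0.45 × 0.33 × 2.2 = 0.3267 m³/s
w_2 = (7.0 − 1.5)/2 = 2.75 m; q_2 = 1.06 × 1.00 × 2.75 = 2.915 m³/s
w_3 = (9.1 − 5.9)/2 = 1.6 m; q_3 = 0.98 × 0.76 × 1.6 = 1.192 m³/s
w_4 = (10.1 − 7.0)/2 = 1.55 m; q_4 = 0.99 × 1.29 × 1.55 = 1.980 m³/s
w_5 = (11.5 − 9.1)/2 = 1.2 m; q_5 = 1.01 × 1.08 × 1.2 = 1.309 m³/s
w_6 = (18.0 − 10.1)/2 = 3.95 m; q_6 = 1.14 × 1.28 × 3.95 = 5.764 m³/s
w_7 = (18.0 − 11.5)/2 = 3.25 m; q_7 = 0.31 × 0.21 × 3.25 = 0.2116 m³/s
Q = Σ qᵢ = 13.70 m³/s

13.7 m³/s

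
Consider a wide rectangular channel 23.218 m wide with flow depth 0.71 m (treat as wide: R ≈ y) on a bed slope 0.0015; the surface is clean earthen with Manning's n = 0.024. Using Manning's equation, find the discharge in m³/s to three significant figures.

21.2 m³/s

A = b·y = 23.218 × 0.71 = 16.48 m²
Wide channel: R ≈ y = 0.71 m
Q = (1/n)·A·R^(2/3)·S^(1/2) = (1/0.024) × 16.48 × 0.7100^(2/3) × 0.0015^(1/2) = 21.17 m³/s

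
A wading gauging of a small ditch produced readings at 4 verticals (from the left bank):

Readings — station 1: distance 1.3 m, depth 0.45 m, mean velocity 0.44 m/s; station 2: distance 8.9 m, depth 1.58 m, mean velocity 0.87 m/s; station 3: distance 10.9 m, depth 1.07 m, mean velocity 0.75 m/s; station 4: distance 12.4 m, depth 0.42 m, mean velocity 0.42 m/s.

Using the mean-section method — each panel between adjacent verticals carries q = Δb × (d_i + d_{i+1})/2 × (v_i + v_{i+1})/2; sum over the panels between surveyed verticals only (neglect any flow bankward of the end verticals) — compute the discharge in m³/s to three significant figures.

Panel 1-2: Δb = 7.6 m, d̄ = (0.45+1.58)/2 = 1.015, v̄ = (0.44+0.87)/2 = 0.655 → q = 7.6×1.015×0.655 = 5.053 m³/s
Panel 2-3: Δb = 2 m, d̄ = (1.58+1.07)/2 = 1.325, v̄ = (0.87+0.75)/2 = 0.81 → q = 2×1.325×0.81 = 2.147 m³/s
Panel 3-4: Δb = 1.5 m, d̄ = (1.07+0.42)/2 = 0.745, v̄ = (0.75+0.42)/2 = 0.585 → q = 1.5×0.745×0.585 = 0.6537 m³/s
Q = Σ q = 7.853 m³/s

7.85 m³/s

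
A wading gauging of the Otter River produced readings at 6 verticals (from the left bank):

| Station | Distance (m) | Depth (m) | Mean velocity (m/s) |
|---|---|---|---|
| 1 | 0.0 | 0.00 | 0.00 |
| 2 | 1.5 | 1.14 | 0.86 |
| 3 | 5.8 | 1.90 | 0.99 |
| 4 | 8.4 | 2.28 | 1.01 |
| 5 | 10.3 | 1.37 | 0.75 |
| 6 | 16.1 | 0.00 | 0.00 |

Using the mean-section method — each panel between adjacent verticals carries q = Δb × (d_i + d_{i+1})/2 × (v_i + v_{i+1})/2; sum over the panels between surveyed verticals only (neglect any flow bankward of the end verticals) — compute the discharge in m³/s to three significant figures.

16.4 m³/s

Panel 1-2: Δb = 1.5 m, d̄ = (0.00+1.14)/2 = 0.57, v̄ = (0.00+0.86)/2 = 0.43 → q = 1.5×0.57×0.43 = 0.3677 m³/s
Panel 2-3: Δb = 4.3 m, d̄ = (1.14+1.90)/2 = 1.52, v̄ = (0.86+0.99)/2 = 0.925 → q = 4.3×1.52×0.925 = 6.046 m³/s
Panel 3-4: Δb = 2.6 m, d̄ = (1.90+2.28)/2 = 2.09, v̄ = (0.99+1.01)/2 = 1 → q = 2.6×2.09×1 = 5.434 m³/s
Panel 4-5: Δb = 1.9 m, d̄ = (2.28+1.37)/2 = 1.825, v̄ = (1.01+0.75)/2 = 0.88 → q = 1.9×1.825×0.88 = 3.051 m³/s
Panel 5-6: Δb = 5.8 m, d̄ = (1.37+0.00)/2 = 0.685, v̄ = (0.75+0.00)/2 = 0.375 → q = 5.8×0.685×0.375 = 1.490 m³/s
Q = Σ q = 16.39 m³/s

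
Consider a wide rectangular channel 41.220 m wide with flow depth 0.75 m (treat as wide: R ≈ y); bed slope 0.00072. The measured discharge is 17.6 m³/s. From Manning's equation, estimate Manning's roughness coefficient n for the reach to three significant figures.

A = b·y = 41.220 × 0.75 = 30.92 m²
Wide channel: R ≈ y = 0.75 m
n = (1/Q)·A·R^(2/3)·S^(1/2) = (1/17.6) × 30.92 × 0.8255 × 0.02683 = 0.03891

0.0389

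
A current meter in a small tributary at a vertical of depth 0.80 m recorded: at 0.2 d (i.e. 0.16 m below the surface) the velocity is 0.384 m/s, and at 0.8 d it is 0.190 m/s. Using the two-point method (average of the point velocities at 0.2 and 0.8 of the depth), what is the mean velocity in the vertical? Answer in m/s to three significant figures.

v̄ = (0.384 + 0.190) / 2 = 0.2870 m/s

0.287 m/s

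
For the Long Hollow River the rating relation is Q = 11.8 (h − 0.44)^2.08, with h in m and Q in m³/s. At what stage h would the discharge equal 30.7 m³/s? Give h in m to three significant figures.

2.02 m

h − h₀ = (Q/C)^(1/b) = (30.7/11.8)^(1/2.08) = 1.584 m
h = 0.44 + 1.584 = 2.024 m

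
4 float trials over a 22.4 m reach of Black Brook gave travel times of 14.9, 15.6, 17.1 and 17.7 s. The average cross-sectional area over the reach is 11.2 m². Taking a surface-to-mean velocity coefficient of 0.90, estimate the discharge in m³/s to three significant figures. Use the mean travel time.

t̄ = (14.9 + 15.6 + 17.1 + 17.7) / 4 = 16.325 s
v_surface = L / t̄ = 22.4 / 16.325 = 1.372 m/s
v_mean = 0.90 × 1.372 = 1.235 m/s
Q = A × v_mean = 11.2 × 1.235 = 13.83 m³/s

13.8 m³/s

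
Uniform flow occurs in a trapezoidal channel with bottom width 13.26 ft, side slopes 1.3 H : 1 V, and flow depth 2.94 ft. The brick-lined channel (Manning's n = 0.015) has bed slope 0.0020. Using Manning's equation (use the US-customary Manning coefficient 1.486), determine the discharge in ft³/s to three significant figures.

376 ft³/s

A = (b + z·y)·y = (13.26 + 1.3×2.94)×2.94 = 50.22 ft²
P = b + 2y√(1+z²) = 13.26 + 2×2.94×√(1+1.3²) = 22.90 ft
R = A/P = 50.22/22.90 = 2.193 ft
Q = (1.486/n)·A·R^(2/3)·S^(1/2) = (1.486/0.015) × 50.22 × 2.193^(2/3) × 0.0020^(1/2) = 375.5 ft³/s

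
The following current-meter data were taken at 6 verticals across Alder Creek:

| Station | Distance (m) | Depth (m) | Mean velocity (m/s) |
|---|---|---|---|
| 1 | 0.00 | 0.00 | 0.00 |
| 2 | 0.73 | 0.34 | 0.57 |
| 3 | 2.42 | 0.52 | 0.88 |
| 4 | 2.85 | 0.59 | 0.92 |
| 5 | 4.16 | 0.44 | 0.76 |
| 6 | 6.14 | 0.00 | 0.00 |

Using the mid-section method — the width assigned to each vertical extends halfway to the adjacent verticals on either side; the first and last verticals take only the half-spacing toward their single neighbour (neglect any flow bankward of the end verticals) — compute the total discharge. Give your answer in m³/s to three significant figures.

1.74 m³/s

w_2 = (2.42 − 0.00)/2 = 1.21 m; q_2 = 0.57 × 0.34 × 1.21 = 0.2345 m³/s
w_3 = (2.85 − 0.73)/2 = 1.06 m; q_3 = 0.88 × 0.52 × 1.06 = 0.4851 m³/s
w_4 = (4.16 − 2.42)/2 = 0.87 m; q_4 = 0.92 × 0.59 × 0.87 = 0.4722 m³/s
w_5 = (6.14 − 2.85)/2 = 1.645 m; q_5 = 0.76 × 0.44 × 1.645 = 0.5501 m³/s
Stations 1, 6 contribute zero (depth or velocity is 0).
Q = Σ qᵢ = 1.742 m³/s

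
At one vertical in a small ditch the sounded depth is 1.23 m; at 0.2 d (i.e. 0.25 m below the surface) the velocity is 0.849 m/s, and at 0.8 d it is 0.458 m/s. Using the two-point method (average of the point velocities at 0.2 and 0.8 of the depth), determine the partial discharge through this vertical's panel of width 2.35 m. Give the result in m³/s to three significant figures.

1.89 m³/s

v̄ = (0.849 + 0.458) / 2 = 0.6535 m/s
q = v̄ × d × w = 0.6535 × 1.23 × 2.35 = 1.889 m³/s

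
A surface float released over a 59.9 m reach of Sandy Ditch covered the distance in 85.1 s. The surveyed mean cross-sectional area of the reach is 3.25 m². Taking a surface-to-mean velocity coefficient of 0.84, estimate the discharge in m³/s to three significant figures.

1.92 m³/s

v_surface = L / t̄ = 59.9 / 85.1 = 0.7039 m/s
v_mean = 0.84 × 0.7039 = 0.5913 m/s
Q = A × v_mean = 3.25 × 0.5913 = 1.922 m³/s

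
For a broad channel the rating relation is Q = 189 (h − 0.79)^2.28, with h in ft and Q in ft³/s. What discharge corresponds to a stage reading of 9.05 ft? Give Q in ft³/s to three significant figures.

Q = 189 × (9.05 − 0.79)^2.28 = 189 × 8.26^2.28 = 23290 ft³/s

23300 ft³/s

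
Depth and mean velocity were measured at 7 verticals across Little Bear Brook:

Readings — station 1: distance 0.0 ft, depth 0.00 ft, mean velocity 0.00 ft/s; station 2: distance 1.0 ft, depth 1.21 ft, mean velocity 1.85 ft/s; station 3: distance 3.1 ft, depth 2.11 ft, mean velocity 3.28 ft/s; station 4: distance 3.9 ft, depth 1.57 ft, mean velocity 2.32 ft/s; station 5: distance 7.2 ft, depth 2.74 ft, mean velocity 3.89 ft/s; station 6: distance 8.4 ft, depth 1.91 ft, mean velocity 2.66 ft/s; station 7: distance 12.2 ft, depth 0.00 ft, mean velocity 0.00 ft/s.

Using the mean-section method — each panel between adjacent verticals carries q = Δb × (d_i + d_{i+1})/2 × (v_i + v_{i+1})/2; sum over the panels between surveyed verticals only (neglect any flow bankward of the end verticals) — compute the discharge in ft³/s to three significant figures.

Panel 1-2: Δb = 1 ft, d̄ = (0.00+1.21)/2 = 0.605, v̄ = (0.00+1.85)/2 = 0.925 → q = 1×0.605×0.925 = 0.5596 ft³/s
Panel 2-3: Δb = 2.1 ft, d̄ = (1.21+2.11)/2 = 1.66, v̄ = (1.85+3.28)/2 = 2.565 → q = 2.1×1.66×2.565 = 8.942 ft³/s
Panel 3-4: Δb = 0.8 ft, d̄ = (2.11+1.57)/2 = 1.84, v̄ = (3.28+2.32)/2 = 2.8 → q = 0.8×1.84×2.8 = 4.122 ft³/s
Panel 4-5: Δb = 3.3 ft, d̄ = (1.57+2.74)/2 = 2.155, v̄ = (2.32+3.89)/2 = 3.105 → q = 3.3×2.155×3.105 = 22.08 ft³/s
Panel 5-6: Δb = 1.2 ft, d̄ = (2.74+1.91)/2 = 2.325, v̄ = (3.89+2.66)/2 = 3.275 → q = 1.2×2.325×3.275 = 9.137 ft³/s
Panel 6-7: Δb = 3.8 ft, d̄ = (1.91+0.00)/2 = 0.955, v̄ = (2.66+0.00)/2 = 1.33 → q = 3.8×0.955×1.33 = 4.827 ft³/s
Q = Σ q = 49.67 ft³/s

49.7 ft³/s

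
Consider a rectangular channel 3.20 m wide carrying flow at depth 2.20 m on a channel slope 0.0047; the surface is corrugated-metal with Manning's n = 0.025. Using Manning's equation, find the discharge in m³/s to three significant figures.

18.3 m³/s

A = b·y = 3.20 × 2.20 = 7.040 m²
P = b + 2y = 3.20 + 2×2.20 = 7.600 m
R = A/P = 7.040/7.600 = 0.9263 m
Q = (1/n)·A·R^(2/3)·S^(1/2) = (1/0.025) × 7.040 × 0.9263^(2/3) × 0.0047^(1/2) = 18.35 m³/s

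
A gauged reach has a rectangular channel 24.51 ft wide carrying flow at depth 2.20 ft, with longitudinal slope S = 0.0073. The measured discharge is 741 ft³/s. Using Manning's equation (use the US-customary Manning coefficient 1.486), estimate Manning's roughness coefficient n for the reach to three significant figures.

A = b·y = 24.51 × 2.20 = 53.92 ft²
P = b + 2y = 24.51 + 2×2.20 = 28.91 ft
R = A/P = 53.92/28.91 = 1.865 ft
n = (1.486/Q)·A·R^(2/3)·S^(1/2) = (1.486/741) × 53.92 × 1.515 × 0.08544 = 0.01400

0.0140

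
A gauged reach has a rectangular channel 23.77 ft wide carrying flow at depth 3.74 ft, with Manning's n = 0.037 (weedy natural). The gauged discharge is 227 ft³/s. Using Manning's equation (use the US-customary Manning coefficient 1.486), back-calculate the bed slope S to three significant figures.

A = b·y = 23.77 × 3.74 = 88.90 ft²
P = b + 2y = 23.77 + 2×3.74 = 31.25 ft
R = A/P = 88.90/31.25 = 2.845 ft
S = (Q·n / (1.486·A·R^(2/3)))² = (227×0.037 / (1.486×88.90×2.008))² = 0.001003

0.00100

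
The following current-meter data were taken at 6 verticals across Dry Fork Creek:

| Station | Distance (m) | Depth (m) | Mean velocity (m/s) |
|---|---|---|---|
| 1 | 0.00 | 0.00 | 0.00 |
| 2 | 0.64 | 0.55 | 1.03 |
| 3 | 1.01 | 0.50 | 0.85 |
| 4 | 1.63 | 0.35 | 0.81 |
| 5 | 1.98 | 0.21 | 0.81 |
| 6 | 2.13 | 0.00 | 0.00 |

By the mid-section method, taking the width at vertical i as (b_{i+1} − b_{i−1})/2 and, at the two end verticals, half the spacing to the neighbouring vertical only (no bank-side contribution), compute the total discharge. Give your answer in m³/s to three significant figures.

w_2 = (1.01 − 0.00)/2 = 0.505 m; q_2 = 1.03 × 0.55 × 0.505 = 0.2861 m³/s
w_3 = (1.63 − 0.64)/2 = 0.495 m; q_3 = 0.85 × 0.50 × 0.495 = 0.2104 m³/s
w_4 = (1.98 − 1.01)/2 = 0.485 m; q_4 = 0.81 × 0.35 × 0.485 = 0.1375 m³/s
w_5 = (2.13 − 1.63)/2 = 0.25 m; q_5 = 0.81 × 0.21 × 0.25 = 0.04253 m³/s
Stations 1, 6 contribute zero (depth or velocity is 0).
Q = Σ qᵢ = 0.6765 m³/s

0.676 m³/s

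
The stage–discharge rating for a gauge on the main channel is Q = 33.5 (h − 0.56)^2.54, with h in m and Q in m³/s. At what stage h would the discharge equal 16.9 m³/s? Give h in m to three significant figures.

1.32 m

h − h₀ = (Q/C)^(1/b) = (16.9/33.5)^(1/2.54) = 0.7639 m
h = 0.56 + 0.7639 = 1.324 m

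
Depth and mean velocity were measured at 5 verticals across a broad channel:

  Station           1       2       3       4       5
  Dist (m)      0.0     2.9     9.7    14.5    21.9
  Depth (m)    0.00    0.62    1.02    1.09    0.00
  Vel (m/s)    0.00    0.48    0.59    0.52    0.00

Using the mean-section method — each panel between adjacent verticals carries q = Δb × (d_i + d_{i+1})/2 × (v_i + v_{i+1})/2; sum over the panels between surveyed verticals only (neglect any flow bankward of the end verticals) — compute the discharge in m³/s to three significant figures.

Panel 1-2: Δb = 2.9 m, d̄ = (0.00+0.62)/2 = 0.31, v̄ = (0.00+0.48)/2 = 0.24 → q = 2.9×0.31×0.24 = 0.2158 m³/s
Panel 2-3: Δb = 6.8 m, d̄ = (0.62+1.02)/2 = 0.82, v̄ = (0.48+0.59)/2 = 0.535 → q = 6.8×0.82×0.535 = 2.983 m³/s
Panel 3-4: Δb = 4.8 m, d̄ = (1.02+1.09)/2 = 1.055, v̄ = (0.59+0.52)/2 = 0.555 → q = 4.8×1.055×0.555 = 2.811 m³/s
Panel 4-5: Δb = 7.4 m, d̄ = (1.09+0.00)/2 = 0.545, v̄ = (0.52+0.00)/2 = 0.26 → q = 7.4×0.545×0.26 = 1.049 m³/s
Q = Σ q = 7.058 m³/s

7.06 m³/s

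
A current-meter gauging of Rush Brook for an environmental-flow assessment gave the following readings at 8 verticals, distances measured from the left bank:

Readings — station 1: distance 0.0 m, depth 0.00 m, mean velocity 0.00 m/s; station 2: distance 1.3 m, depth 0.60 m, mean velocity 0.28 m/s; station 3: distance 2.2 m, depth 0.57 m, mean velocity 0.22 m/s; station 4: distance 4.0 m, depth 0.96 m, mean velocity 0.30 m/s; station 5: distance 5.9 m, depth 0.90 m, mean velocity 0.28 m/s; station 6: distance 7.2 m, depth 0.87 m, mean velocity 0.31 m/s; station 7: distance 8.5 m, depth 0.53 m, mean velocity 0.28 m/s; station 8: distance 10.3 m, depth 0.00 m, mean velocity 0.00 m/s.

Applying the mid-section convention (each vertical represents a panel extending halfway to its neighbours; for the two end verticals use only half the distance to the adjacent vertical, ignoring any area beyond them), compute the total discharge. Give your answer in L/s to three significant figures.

w_2 = (2.2 − 0.0)/2 = 1.1 m; q_2 = 0.28 × 0.60 × 1.1 = 0.1848 m³/s
w_3 = (4.0 − 1.3)/2 = 1.35 m; q_3 = 0.22 × 0.57 × 1.35 = 0.1693 m³/s
w_4 = (5.9 − 2.2)/2 = 1.85 m; q_4 = 0.30 × 0.96 × 1.85 = 0.5328 m³/s
w_5 = (7.2 − 4.0)/2 = 1.6 m; q_5 = 0.28 × 0.90 × 1.6 = 0.4032 m³/s
w_6 = (8.5 − 5.9)/2 = 1.3 m; q_6 = 0.31 × 0.87 × 1.3 = 0.3506 m³/s
w_7 = (10.3 − 7.2)/2 = 1.55 m; q_7 = 0.28 × 0.53 × 1.55 = 0.2300 m³/s
Stations 1, 8 contribute zero (depth or velocity is 0).
Q = Σ qᵢ = 1.871 m³/s
= 1.871 × 1000 = 1871 L/s

1870 L/s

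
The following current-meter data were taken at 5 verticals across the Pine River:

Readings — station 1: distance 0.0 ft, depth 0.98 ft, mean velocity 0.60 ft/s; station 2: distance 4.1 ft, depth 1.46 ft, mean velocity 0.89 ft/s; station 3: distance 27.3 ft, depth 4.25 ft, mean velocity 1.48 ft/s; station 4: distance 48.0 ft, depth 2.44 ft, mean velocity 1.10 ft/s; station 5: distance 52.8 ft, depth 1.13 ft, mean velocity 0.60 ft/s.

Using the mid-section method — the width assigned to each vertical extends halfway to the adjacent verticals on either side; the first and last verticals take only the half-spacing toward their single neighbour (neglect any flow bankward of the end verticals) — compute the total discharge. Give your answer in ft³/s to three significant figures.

193 ft³/s

w_1 = (4.1 − 0.0)/2 = 2.05 ft; q_1 = 0.60 × 0.98 × 2.05 = 1.205 ft³/s
w_2 = (27.3 − 0.0)/2 = 13.65 ft; q_2 = 0.89 × 1.46 × 13.65 = 17.74 ft³/s
w_3 = (48.0 − 4.1)/2 = 21.95 ft; q_3 = 1.48 × 4.25 × 21.95 = 138.1 ft³/s
w_4 = (52.8 − 27.3)/2 = 12.75 ft; q_4 = 1.10 × 2.44 × 12.75 = 34.22 ft³/s
w_5 = (52.8 − 48.0)/2 = 2.4 ft; q_5 = 0.60 × 1.13 × 2.4 = 1.627 ft³/s
Q = Σ qᵢ = 192.9 ft³/s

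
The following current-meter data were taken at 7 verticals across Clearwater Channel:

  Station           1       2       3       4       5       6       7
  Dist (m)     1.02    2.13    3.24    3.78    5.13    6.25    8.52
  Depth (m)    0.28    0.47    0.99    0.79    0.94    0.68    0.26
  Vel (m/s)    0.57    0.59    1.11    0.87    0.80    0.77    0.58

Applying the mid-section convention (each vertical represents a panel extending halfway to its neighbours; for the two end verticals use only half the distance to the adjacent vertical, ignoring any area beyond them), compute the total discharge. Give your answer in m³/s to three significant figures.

w_1 = (2.13 − 1.02)/2 = 0.555 m; q_1 = 0.57 × 0.28 × 0.555 = 0.08858 m³/s
w_2 = (3.24 − 1.02)/2 = 1.11 m; q_2 = 0.59 × 0.47 × 1.11 = 0.3078 m³/s
w_3 = (3.78 − 2.13)/2 = 0.825 m; q_3 = 1.11 × 0.99 × 0.825 = 0.9066 m³/s
w_4 = (5.13 − 3.24)/2 = 0.945 m; q_4 = 0.87 × 0.79 × 0.945 = 0.6495 m³/s
w_5 = (6.25 − 3.78)/2 = 1.235 m; q_5 = 0.80 × 0.94 × 1.235 = 0.9287 m³/s
w_6 = (8.52 − 5.13)/2 = 1.695 m; q_6 = 0.77 × 0.68 × 1.695 = 0.8875 m³/s
w_7 = (8.52 − 6.25)/2 = 1.135 m; q_7 = 0.58 × 0.26 × 1.135 = 0.1712 m³/s
Q = Σ qᵢ = 3.940 m³/s

3.94 m³/s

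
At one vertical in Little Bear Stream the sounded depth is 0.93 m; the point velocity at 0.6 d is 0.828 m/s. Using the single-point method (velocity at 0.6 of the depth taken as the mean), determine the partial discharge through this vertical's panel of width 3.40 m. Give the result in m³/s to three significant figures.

2.62 m³/s

v̄ = v₀.₆ = 0.828 m/s
q = v̄ × d × w = 0.8280 × 0.93 × 3.40 = 2.618 m³/s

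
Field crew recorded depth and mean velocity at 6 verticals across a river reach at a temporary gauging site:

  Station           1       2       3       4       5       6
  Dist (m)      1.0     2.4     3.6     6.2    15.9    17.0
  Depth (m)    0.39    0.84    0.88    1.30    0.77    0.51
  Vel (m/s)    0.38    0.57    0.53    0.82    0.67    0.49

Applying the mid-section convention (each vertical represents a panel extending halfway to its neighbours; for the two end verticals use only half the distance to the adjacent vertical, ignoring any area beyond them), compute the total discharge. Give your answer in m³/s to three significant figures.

11.1 m³/s

w_1 = (2.4 − 1.0)/2 = 0.7 m; q_1 = 0.38 × 0.39 × 0.7 = 0.1037 m³/s
w_2 = (3.6 − 1.0)/2 = 1.3 m; q_2 = 0.57 × 0.84 × 1.3 = 0.6224 m³/s
w_3 = (6.2 − 2.4)/2 = 1.9 m; q_3 = 0.53 × 0.88 × 1.9 = 0.8862 m³/s
w_4 = (15.9 − 3.6)/2 = 6.15 m; q_4 = 0.82 × 1.30 × 6.15 = 6.556 m³/s
w_5 = (17.0 − 6.2)/2 = 5.4 m; q_5 = 0.67 × 0.77 × 5.4 = 2.786 m³/s
w_6 = (17.0 − 15.9)/2 = 0.55 m; q_6 = 0.49 × 0.51 × 0.55 = 0.1374 m³/s
Q = Σ qᵢ = 11.09 m³/s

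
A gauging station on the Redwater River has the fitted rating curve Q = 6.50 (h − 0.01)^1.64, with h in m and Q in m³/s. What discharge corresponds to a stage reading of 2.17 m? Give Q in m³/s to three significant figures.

Q = 6.50 × (2.17 − 0.01)^1.64 = 6.50 × 2.16^1.64 = 22.98 m³/s

23.0 m³/s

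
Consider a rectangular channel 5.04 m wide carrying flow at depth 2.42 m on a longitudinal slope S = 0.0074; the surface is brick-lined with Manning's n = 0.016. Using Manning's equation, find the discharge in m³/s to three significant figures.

A = b·y = 5.04 × 2.42 = 12.20 m²
P = b + 2y = 5.04 + 2×2.42 = 9.880 m
R = A/P = 12.20/9.880 = 1.234 m
Q = (1/n)·A·R^(2/3)·S^(1/2) = (1/0.016) × 12.20 × 1.234^(2/3) × 0.0074^(1/2) = 75.46 m³/s

75.5 m³/s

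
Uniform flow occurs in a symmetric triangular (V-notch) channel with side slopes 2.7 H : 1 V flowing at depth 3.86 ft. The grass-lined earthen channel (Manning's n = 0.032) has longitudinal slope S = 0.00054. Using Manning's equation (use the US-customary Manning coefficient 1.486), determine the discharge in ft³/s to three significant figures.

A = z·y² = 2.7×3.86² = 40.23 ft²
P = 2y√(1+z²) = 2×3.86×√(1+2.7²) = 22.23 ft
R = A/P = 40.23/22.23 = 1.810 ft
Q = (1.486/n)·A·R^(2/3)·S^(1/2) = (1.486/0.032) × 40.23 × 1.810^(2/3) × 0.00054^(1/2) = 64.47 ft³/s

64.5 ft³/s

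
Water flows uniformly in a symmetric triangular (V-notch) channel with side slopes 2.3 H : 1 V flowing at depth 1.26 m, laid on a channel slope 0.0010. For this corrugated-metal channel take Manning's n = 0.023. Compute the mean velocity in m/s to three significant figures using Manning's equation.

A = z·y² = 2.3×1.26² = 3.651 m²
P = 2y√(1+z²) = 2×1.26×√(1+2.3²) = 6.320 m
R = A/P = 3.651/6.320 = 0.5778 m
Q = (1/n)·A·R^(2/3)·S^(1/2) = (1/0.023) × 3.651 × 0.5778^(2/3) × 0.0010^(1/2) = 3.483 m³/s
V = Q/A = 3.483/3.651 = 0.9537 m/s

0.954 m/s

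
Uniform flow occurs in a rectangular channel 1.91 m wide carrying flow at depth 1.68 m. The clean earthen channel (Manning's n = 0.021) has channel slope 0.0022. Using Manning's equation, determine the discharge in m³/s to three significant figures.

5.15 m³/s

A = b·y = 1.91 × 1.68 = 3.209 m²
P = b + 2y = 1.91 + 2×1.68 = 5.270 m
R = A/P = 3.209/5.270 = 0.6089 m
Q = (1/n)·A·R^(2/3)·S^(1/2) = (1/0.021) × 3.209 × 0.6089^(2/3) × 0.0022^(1/2) = 5.149 m³/s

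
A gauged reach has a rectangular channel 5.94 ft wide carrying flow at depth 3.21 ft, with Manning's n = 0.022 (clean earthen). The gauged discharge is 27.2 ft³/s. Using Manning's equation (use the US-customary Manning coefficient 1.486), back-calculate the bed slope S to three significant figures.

A = b·y = 5.94 × 3.21 = 19.07 ft²
P = b + 2y = 5.94 + 2×3.21 = 12.36 ft
R = A/P = 19.07/12.36 = 1.543 ft
S = (Q·n / (1.486·A·R^(2/3)))² = (27.2×0.022 / (1.486×19.07×1.335))² = 0.0002502

0.000250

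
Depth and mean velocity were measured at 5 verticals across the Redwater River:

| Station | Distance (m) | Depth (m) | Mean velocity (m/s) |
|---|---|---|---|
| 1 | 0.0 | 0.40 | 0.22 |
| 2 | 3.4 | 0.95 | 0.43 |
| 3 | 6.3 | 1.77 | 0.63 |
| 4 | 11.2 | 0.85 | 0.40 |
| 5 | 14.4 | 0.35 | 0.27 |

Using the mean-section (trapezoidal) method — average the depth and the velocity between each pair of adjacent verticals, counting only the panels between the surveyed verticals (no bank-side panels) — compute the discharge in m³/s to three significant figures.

Panel 1-2: Δb = 3.4 m, d̄ = (0.40+0.95)/2 = 0.675, v̄ = (0.22+0.43)/2 = 0.325 → q = 3.4×0.675×0.325 = 0.7459 m³/s
Panel 2-3: Δb = 2.9 m, d̄ = (0.95+1.77)/2 = 1.36, v̄ = (0.43+0.63)/2 = 0.53 → q = 2.9×1.36×0.53 = 2.090 m³/s
Panel 3-4: Δb = 4.9 m, d̄ = (1.77+0.85)/2 = 1.31, v̄ = (0.63+0.40)/2 = 0.515 → q = 4.9×1.31×0.515 = 3.306 m³/s
Panel 4-5: Δb = 3.2 m, d̄ = (0.85+0.35)/2 = 0.6, v̄ = (0.40+0.27)/2 = 0.335 → q = 3.2×0.6×0.335 = 0.6432 m³/s
Q = Σ q = 6.785 m³/s

6.79 m³/s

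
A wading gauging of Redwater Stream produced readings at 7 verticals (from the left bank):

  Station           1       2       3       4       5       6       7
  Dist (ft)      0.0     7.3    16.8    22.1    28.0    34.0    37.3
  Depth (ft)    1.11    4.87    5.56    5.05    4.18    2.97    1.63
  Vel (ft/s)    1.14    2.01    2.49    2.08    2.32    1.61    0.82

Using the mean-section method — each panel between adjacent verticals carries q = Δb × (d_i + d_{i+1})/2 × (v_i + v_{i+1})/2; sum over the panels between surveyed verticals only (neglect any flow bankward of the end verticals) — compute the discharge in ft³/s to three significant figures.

Panel 1-2: Δb = 7.3 ft, d̄ = (1.11+4.87)/2 = 2.99, v̄ = (1.14+2.01)/2 = 1.575 → q = 7.3×2.99×1.575 = 34.38 ft³/s
Panel 2-3: Δb = 9.5 ft, d̄ = (4.87+5.56)/2 = 5.215, v̄ = (2.01+2.49)/2 = 2.25 → q = 9.5×5.215×2.25 = 111.5 ft³/s
Panel 3-4: Δb = 5.3 ft, d̄ = (5.56+5.05)/2 = 5.305, v̄ = (2.49+2.08)/2 = 2.285 → q = 5.3×5.305×2.285 = 64.25 ft³/s
Panel 4-5: Δb = 5.9 ft, d̄ = (5.05+4.18)/2 = 4.615, v̄ = (2.08+2.32)/2 = 2.2 → q = 5.9×4.615×2.2 = 59.90 ft³/s
Panel 5-6: Δb = 6 ft, d̄ = (4.18+2.97)/2 = 3.575, v̄ = (2.32+1.61)/2 = 1.965 → q = 6×3.575×1.965 = 42.15 ft³/s
Panel 6-7: Δb = 3.3 ft, d̄ = (2.97+1.63)/2 = 2.3, v̄ = (1.61+0.82)/2 = 1.215 → q = 3.3×2.3×1.215 = 9.222 ft³/s
Q = Σ q = 321.4 ft³/s

321 ft³/s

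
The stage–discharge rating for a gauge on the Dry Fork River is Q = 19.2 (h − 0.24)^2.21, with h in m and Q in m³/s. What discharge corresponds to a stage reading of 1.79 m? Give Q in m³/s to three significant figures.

50.6 m³/s

Q = 19.2 × (1.79 − 0.24)^2.21 = 19.2 × 1.55^2.21 = 50.57 m³/s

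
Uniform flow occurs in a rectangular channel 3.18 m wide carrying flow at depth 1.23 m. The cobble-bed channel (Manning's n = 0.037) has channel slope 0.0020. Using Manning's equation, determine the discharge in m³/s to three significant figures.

A = b·y = 3.18 × 1.23 = 3.911 m²
P = b + 2y = 3.18 + 2×1.23 = 5.640 m
R = A/P = 3.911/5.640 = 0.6935 m
Q = (1/n)·A·R^(2/3)·S^(1/2) = (1/0.037) × 3.911 × 0.6935^(2/3) × 0.0020^(1/2) = 3.704 m³/s

3.70 m³/s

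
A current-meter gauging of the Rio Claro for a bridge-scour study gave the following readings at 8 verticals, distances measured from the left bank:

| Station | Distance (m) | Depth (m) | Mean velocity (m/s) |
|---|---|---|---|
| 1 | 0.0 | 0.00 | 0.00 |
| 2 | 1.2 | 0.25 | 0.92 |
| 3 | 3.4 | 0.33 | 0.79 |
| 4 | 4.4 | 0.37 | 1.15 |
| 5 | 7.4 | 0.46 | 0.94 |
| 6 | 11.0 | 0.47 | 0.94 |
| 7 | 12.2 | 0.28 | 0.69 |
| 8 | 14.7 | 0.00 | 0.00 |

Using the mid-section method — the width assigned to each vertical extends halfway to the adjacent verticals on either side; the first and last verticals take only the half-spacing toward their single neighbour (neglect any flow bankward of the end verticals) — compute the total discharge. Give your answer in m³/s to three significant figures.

4.50 m³/s

w_2 = (3.4 − 0.0)/2 = 1.7 m; q_2 = 0.92 × 0.25 × 1.7 = 0.3910 m³/s
w_3 = (4.4 − 1.2)/2 = 1.6 m; q_3 = 0.79 × 0.33 × 1.6 = 0.4171 m³/s
w_4 = (7.4 − 3.4)/2 = 2 m; q_4 = 1.15 × 0.37 × 2 = 0.8510 m³/s
w_5 = (11.0 − 4.4)/2 = 3.3 m; q_5 = 0.94 × 0.46 × 3.3 = 1.427 m³/s
w_6 = (12.2 − 7.4)/2 = 2.4 m; q_6 = 0.94 × 0.47 × 2.4 = 1.060 m³/s
w_7 = (14.7 − 11.0)/2 = 1.85 m; q_7 = 0.69 × 0.28 × 1.85 = 0.3574 m³/s
Stations 1, 8 contribute zero (depth or velocity is 0).
Q = Σ qᵢ = 4.504 m³/s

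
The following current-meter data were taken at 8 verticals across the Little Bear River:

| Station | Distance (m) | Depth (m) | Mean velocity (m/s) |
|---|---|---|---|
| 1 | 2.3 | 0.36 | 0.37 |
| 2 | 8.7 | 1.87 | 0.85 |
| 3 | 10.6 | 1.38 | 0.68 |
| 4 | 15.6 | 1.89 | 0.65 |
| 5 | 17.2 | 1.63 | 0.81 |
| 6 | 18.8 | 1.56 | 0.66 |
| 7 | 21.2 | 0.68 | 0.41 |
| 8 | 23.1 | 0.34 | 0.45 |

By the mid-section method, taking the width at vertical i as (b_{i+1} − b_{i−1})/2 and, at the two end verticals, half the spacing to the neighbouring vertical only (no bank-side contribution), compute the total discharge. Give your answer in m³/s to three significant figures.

w_1 = (8.7 − 2.3)/2 = 3.2 m; q_1 = 0.37 × 0.36 × 3.2 = 0.4262 m³/s
w_2 = (10.6 − 2.3)/2 = 4.15 m; q_2 = 0.85 × 1.87 × 4.15 = 6.596 m³/s
w_3 = (15.6 − 8.7)/2 = 3.45 m; q_3 = 0.68 × 1.38 × 3.45 = 3.237 m³/s
w_4 = (17.2 − 10.6)/2 = 3.3 m; q_4 = 0.65 × 1.89 × 3.3 = 4.054 m³/s
w_5 = (18.8 − 15.6)/2 = 1.6 m; q_5 = 0.81 × 1.63 × 1.6 = 2.112 m³/s
w_6 = (21.2 − 17.2)/2 = 2 m; q_6 = 0.66 × 1.56 × 2 = 2.059 m³/s
w_7 = (23.1 − 18.8)/2 = 2.15 m; q_7 = 0.41 × 0.68 × 2.15 = 0.5994 m³/s
w_8 = (23.1 − 21.2)/2 = 0.95 m; q_8 = 0.45 × 0.34 × 0.95 = 0.1454 m³/s
Q = Σ qᵢ = 19.23 m³/s

19.2 m³/s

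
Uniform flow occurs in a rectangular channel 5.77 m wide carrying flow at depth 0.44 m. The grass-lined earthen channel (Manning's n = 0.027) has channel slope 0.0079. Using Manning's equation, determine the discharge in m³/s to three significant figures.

4.40 m³/s

A = b·y = 5.77 × 0.44 = 2.539 m²
P = b + 2y = 5.77 + 2×0.44 = 6.650 m
R = A/P = 2.539/6.650 = 0.3818 m
Q = (1/n)·A·R^(2/3)·S^(1/2) = (1/0.027) × 2.539 × 0.3818^(2/3) × 0.0079^(1/2) = 4.398 m³/s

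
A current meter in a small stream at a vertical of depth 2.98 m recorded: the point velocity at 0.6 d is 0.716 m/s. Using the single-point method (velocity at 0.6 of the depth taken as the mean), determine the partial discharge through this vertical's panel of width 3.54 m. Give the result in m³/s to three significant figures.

7.55 m³/s

v̄ = v₀.₆ = 0.716 m/s
q = v̄ × d × w = 0.7160 × 2.98 × 3.54 = 7.553 m³/s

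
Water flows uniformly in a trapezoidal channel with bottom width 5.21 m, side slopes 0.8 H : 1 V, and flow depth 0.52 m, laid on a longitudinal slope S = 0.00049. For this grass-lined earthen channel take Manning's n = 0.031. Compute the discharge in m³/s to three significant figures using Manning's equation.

1.22 m³/s

A = (b + z·y)·y = (5.21 + 0.8×0.52)×0.52 = 2.926 m²
P = b + 2y√(1+z²) = 5.21 + 2×0.52×√(1+0.8²) = 6.542 m
R = A/P = 2.926/6.542 = 0.4472 m
Q = (1/n)·A·R^(2/3)·S^(1/2) = (1/0.031) × 2.926 × 0.4472^(2/3) × 0.00049^(1/2) = 1.222 m³/s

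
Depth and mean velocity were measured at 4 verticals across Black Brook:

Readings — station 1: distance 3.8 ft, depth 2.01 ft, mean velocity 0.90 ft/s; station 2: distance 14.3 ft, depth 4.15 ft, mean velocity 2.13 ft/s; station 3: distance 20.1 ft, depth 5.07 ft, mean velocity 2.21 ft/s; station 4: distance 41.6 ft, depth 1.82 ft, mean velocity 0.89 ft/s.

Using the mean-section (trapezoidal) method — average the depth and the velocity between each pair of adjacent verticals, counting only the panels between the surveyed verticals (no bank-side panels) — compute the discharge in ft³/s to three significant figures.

Panel 1-2: Δb = 10.5 ft, d̄ = (2.01+4.15)/2 = 3.08, v̄ = (0.90+2.13)/2 = 1.515 → q = 10.5×3.08×1.515 = 49.00 ft³/s
Panel 2-3: Δb = 5.8 ft, d̄ = (4.15+5.07)/2 = 4.61, v̄ = (2.13+2.21)/2 = 2.17 → q = 5.8×4.61×2.17 = 58.02 ft³/s
Panel 3-4: Δb = 21.5 ft, d̄ = (5.07+1.82)/2 = 3.445, v̄ = (2.21+0.89)/2 = 1.55 → q = 21.5×3.445×1.55 = 114.8 ft³/s
Q = Σ q = 221.8 ft³/s

222 ft³/s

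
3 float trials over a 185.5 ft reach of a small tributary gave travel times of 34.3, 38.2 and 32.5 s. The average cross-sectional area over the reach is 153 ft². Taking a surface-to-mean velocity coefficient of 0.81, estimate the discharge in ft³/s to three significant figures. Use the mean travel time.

t̄ = (34.3 + 38.2 + 32.5) / 3 = 35 s
v_surface = L / t̄ = 185.5 / 35 = 5.300 ft/s
v_mean = 0.81 × 5.300 = 4.293 ft/s
Q = A × v_mean = 153 × 4.293 = 656.8 ft³/s

657 ft³/s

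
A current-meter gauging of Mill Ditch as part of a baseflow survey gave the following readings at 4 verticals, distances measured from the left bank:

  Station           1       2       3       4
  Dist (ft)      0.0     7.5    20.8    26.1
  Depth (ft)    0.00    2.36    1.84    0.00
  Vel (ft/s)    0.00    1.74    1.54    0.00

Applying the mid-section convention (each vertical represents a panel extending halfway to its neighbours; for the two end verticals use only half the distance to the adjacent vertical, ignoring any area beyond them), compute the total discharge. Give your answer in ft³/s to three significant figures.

69.1 ft³/s

w_2 = (20.8 − 0.0)/2 = 10.4 ft; q_2 = 1.74 × 2.36 × 10.4 = 42.71 ft³/s
w_3 = (26.1 − 7.5)/2 = 9.3 ft; q_3 = 1.54 × 1.84 × 9.3 = 26.35 ft³/s
Stations 1, 4 contribute zero (depth or velocity is 0).
Q = Σ qᵢ = 69.06 ft³/s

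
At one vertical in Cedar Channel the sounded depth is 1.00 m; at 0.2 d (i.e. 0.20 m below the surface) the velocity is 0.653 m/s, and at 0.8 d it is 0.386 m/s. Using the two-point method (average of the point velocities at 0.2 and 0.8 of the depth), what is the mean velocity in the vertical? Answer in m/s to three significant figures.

v̄ = (0.653 + 0.386) / 2 = 0.5195 m/s

0.520 m/s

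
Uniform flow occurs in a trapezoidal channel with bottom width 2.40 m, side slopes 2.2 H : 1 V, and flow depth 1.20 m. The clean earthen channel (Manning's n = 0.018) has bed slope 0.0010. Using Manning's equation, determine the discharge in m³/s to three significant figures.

A = (b + z·y)·y = (2.40 + 2.2×1.20)×1.20 = 6.048 m²
P = b + 2y√(1+z²) = 2.40 + 2×1.20×√(1+2.2²) = 8.200 m
R = A/P = 6.048/8.200 = 0.7376 m
Q = (1/n)·A·R^(2/3)·S^(1/2) = (1/0.018) × 6.048 × 0.7376^(2/3) × 0.0010^(1/2) = 8.674 m³/s

8.67 m³/s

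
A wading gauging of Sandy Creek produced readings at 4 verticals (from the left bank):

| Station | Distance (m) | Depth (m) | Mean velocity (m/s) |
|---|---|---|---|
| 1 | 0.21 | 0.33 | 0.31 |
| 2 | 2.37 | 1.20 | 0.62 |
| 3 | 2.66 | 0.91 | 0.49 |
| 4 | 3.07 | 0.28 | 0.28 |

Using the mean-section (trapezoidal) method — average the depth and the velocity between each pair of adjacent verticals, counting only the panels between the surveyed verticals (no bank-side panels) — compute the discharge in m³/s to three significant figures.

Panel 1-2: Δb = 2.16 m, d̄ = (0.33+1.20)/2 = 0.765, v̄ = (0.31+0.62)/2 = 0.465 → q = 2.16×0.765×0.465 = 0.7684 m³/s
Panel 2-3: Δb = 0.29 m, d̄ = (1.20+0.91)/2 = 1.055, v̄ = (0.62+0.49)/2 = 0.555 → q = 0.29×1.055×0.555 = 0.1698 m³/s
Panel 3-4: Δb = 0.41 m, d̄ = (0.91+0.28)/2 = 0.595, v̄ = (0.49+0.28)/2 = 0.385 → q = 0.41×0.595×0.385 = 0.09392 m³/s
Q = Σ q = 1.032 m³/s

1.03 m³/s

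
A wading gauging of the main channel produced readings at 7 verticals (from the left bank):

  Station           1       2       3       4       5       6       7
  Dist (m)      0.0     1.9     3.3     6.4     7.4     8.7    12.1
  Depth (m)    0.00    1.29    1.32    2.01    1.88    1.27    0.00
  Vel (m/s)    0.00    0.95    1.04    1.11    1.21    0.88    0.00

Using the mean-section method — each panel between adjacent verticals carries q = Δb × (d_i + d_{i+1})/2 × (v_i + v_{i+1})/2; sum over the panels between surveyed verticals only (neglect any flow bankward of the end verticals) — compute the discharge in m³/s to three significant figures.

Panel 1-2: Δb = 1.9 m, d̄ = (0.00+1.29)/2 = 0.645, v̄ = (0.00+0.95)/2 = 0.475 → q = 1.9×0.645×0.475 = 0.5821 m³/s
Panel 2-3: Δb = 1.4 m, d̄ = (1.29+1.32)/2 = 1.305, v̄ = (0.95+1.04)/2 = 0.995 → q = 1.4×1.305×0.995 = 1.818 m³/s
Panel 3-4: Δb = 3.1 m, d̄ = (1.32+2.01)/2 = 1.665, v̄ = (1.04+1.11)/2 = 1.075 → q = 3.1×1.665×1.075 = 5.549 m³/s
Panel 4-5: Δb = 1 m, d̄ = (2.01+1.88)/2 = 1.945, v̄ = (1.11+1.21)/2 = 1.16 → q = 1×1.945×1.16 = 2.256 m³/s
Panel 5-6: Δb = 1.3 m, d̄ = (1.88+1.27)/2 = 1.575, v̄ = (1.21+0.88)/2 = 1.045 → q = 1.3×1.575×1.045 = 2.140 m³/s
Panel 6-7: Δb = 3.4 m, d̄ = (1.27+0.00)/2 = 0.635, v̄ = (0.88+0.00)/2 = 0.44 → q = 3.4×0.635×0.44 = 0.9500 m³/s
Q = Σ q = 13.29 m³/s

13.3 m³/s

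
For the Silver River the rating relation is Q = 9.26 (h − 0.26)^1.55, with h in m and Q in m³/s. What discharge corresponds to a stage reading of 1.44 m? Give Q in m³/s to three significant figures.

12.0 m³/s

Q = 9.26 × (1.44 − 0.26)^1.55 = 9.26 × 1.18^1.55 = 11.97 m³/s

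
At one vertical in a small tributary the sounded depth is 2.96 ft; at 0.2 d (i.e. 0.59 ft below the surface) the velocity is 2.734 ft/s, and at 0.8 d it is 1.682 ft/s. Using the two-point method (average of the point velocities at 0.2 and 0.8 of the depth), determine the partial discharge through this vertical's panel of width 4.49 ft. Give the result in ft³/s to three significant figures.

29.3 ft³/s

v̄ = (2.734 + 1.682) / 2 = 2.208 ft/s
q = v̄ × d × w = 2.208 × 2.96 × 4.49 = 29.35 ft³/s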